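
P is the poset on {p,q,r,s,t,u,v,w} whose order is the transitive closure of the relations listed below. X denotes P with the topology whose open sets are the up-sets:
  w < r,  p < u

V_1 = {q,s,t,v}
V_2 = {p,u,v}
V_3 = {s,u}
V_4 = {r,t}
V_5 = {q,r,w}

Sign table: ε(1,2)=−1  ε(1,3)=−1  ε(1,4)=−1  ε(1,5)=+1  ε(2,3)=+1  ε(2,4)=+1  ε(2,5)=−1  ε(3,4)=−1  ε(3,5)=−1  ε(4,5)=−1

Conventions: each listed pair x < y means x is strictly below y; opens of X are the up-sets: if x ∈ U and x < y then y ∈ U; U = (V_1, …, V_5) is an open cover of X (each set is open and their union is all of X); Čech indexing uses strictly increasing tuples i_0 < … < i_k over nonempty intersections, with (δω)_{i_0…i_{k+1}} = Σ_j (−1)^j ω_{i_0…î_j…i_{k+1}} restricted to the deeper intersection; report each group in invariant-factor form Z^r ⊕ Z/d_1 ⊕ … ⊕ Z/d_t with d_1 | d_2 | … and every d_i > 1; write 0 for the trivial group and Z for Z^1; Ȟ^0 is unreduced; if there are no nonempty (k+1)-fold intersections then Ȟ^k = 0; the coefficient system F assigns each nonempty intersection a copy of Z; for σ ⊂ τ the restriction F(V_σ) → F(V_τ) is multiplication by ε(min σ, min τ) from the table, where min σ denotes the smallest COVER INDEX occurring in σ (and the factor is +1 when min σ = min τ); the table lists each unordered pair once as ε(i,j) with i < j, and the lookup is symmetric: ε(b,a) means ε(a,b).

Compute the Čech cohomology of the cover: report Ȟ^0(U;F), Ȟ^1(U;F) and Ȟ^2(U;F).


intersection data:
  V12={v} V13={s} V14={t} V15={q} V23={u} V45={r}
C dims 5,6; δ0: rk 4, SNF 1^4
Ȟ^0 = (5 − 4) − 0 = 1, so Ȟ^0 ≅ Z
Ȟ^1 = (6 − 0) − 4 = 2, so Ȟ^1 ≅ Z^2
Ȟ^2 = (0 − 0) − 0 = 0, so Ȟ^2 ≅ 0

Ȟ^0(U;F) ≅ Z,  Ȟ^1(U;F) ≅ Z^2,  Ȟ^2(U;F) ≅ 0


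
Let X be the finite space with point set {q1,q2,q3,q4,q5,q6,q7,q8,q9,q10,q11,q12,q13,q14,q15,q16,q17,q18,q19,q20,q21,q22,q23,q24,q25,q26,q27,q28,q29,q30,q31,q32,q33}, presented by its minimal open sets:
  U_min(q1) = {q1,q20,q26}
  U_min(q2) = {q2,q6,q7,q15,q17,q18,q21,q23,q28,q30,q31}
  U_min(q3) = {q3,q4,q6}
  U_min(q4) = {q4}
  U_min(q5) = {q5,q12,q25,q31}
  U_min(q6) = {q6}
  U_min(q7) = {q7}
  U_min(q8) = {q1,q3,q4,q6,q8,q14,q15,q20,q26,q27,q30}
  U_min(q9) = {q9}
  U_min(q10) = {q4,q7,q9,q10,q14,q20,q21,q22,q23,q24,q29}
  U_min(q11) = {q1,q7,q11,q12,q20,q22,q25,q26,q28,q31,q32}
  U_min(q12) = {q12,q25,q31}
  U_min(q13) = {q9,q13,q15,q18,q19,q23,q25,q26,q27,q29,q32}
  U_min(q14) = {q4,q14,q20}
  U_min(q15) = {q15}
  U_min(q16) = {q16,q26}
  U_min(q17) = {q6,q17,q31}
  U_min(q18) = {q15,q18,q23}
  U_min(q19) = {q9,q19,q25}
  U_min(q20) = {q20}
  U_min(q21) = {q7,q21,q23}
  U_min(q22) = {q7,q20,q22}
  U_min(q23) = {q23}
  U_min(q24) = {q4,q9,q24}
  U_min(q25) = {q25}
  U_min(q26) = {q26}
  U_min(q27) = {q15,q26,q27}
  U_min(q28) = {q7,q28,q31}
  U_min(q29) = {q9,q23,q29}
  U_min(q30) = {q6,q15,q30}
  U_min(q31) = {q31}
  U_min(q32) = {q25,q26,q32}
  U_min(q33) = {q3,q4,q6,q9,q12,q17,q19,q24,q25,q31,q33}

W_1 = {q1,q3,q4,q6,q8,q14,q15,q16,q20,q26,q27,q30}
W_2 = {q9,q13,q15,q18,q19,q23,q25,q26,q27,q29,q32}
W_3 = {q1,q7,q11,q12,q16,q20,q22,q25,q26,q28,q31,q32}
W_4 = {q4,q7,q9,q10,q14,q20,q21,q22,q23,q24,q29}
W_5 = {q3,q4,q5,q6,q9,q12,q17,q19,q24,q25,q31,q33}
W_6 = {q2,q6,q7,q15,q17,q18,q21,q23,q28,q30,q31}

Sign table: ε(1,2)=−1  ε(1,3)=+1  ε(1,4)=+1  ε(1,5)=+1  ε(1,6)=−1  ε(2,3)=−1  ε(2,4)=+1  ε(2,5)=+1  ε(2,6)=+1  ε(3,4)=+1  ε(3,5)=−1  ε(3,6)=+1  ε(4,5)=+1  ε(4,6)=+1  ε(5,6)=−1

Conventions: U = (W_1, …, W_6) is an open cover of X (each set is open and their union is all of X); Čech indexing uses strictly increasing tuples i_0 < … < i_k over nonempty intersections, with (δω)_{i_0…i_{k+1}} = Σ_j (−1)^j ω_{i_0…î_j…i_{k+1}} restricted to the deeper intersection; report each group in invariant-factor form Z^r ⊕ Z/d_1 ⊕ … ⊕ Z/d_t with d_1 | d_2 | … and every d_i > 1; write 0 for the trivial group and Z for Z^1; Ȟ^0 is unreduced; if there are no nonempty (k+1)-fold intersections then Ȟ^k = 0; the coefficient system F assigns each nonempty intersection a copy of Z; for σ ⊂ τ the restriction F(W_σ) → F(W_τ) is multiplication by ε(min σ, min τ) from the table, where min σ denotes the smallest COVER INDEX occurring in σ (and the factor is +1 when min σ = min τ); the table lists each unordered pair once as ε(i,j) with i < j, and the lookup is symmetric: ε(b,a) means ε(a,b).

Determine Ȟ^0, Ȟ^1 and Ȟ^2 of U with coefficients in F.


Ȟ^0 ≅ 0,  Ȟ^1 ≅ Z/2,  Ȟ^2 ≅ Z

intersection data:
  W12={q15,q26,q27} W13={q1,q16,q20,q26} W14={q4,q14,q20} W15={q3,q4,q6} W16={q6,q15,q30} W23={q25,q26,q32} W24={q9,q23,q29} W25={q9,q19,q25} W26={q15,q18,q23} W34={q7,q20,q22} W35={q12,q25,q31} W36={q7,q28,q31} W45={q4,q9,q24} W46={q7,q21,q23} W56={q6,q17,q31}
  W123={q26} W126={q15} W134={q20} W145={q4} W156={q6} W235={q25} W245={q9} W246={q23} W346={q7} W356={q31}
C dims 6,15,10; δ0: rk 6, SNF 1^5·2; δ1: rk 9, SNF 1^9
Ȟ^0 = (6 − 6) − 0 = 0, so Ȟ^0 ≅ 0
Ȟ^1 = (15 − 9) − 6 = 0 plus torsion [2], so Ȟ^1 ≅ Z/2
Ȟ^2 = (10 − 0) − 9 = 1, so Ȟ^2 ≅ Z


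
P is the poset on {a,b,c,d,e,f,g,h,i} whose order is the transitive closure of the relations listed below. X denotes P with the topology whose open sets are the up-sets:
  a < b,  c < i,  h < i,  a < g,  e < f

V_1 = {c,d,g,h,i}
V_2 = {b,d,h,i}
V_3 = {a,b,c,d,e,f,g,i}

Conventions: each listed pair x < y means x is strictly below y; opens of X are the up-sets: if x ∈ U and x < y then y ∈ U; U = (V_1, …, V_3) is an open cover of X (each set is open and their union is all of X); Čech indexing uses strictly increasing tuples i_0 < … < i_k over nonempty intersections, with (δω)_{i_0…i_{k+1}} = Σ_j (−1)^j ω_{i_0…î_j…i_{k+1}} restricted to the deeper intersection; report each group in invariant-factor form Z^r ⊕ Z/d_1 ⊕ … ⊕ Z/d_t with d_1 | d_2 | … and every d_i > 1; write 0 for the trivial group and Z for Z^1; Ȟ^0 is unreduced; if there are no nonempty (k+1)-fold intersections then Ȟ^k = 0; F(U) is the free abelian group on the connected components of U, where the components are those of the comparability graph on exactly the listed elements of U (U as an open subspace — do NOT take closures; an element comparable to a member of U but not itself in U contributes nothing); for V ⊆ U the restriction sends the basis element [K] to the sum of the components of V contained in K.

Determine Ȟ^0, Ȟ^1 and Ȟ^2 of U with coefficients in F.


Ȟ^0 = Z^4,  Ȟ^1 = 0,  Ȟ^2 = 0

nonempty intersections:
  V12={d,h,i} V13={c,d,g,i} V23={b,d,i}
  V123={d,i}
components per intersection:
  V1: {c,h,i} {d} {g}
  V2: {b} {d} {h,i}
  V3: {a,b,g} {c,i} {d} {e,f}
  V12: {d} {h,i}
  V13: {c,i} {d} {g}
  V23: {b} {d} {i}
  V123: {d} {i}
C dims 10,8,2; δ0: rk 6, SNF 1^6; δ1: rk 2, SNF 1^2
Ȟ^0: (10−6)−0=4 ⇒ Z^4
Ȟ^1: (8−2)−6=0 ⇒ 0
Ȟ^2: (2−0)−2=0 ⇒ 0


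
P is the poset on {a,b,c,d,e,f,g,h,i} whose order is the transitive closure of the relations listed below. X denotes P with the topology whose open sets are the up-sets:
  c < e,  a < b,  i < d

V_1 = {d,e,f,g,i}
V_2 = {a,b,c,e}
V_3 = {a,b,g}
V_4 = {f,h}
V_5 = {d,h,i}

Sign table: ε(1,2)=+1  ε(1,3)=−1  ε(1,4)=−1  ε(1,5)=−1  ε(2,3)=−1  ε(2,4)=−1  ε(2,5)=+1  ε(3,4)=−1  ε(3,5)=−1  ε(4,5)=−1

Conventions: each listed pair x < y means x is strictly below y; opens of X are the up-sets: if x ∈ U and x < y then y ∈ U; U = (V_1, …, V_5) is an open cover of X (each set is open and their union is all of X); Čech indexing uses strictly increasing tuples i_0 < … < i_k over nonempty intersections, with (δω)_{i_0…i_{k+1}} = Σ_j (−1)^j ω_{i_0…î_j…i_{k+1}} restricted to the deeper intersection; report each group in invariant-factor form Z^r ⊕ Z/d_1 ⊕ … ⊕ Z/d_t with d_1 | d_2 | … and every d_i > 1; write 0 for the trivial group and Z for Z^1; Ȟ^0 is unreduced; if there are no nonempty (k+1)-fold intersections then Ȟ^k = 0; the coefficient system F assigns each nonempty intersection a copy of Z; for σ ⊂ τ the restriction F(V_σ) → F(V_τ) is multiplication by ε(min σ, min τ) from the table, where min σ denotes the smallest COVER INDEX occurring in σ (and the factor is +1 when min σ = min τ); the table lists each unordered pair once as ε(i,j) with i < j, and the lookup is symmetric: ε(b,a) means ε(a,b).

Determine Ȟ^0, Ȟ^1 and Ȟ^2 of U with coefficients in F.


Ȟ^0(U;F) ≅ 0, Ȟ^1(U;F) ≅ Z ⊕ Z/2 and Ȟ^2(U;F) ≅ 0

nonempty overlaps:
  V12={e} V13={g} V14={f} V15={d,i} V23={a,b} V45={h}
C dims 5,6; δ0: rk 5, SNF 1^4·2
degree 0: 5−5−0 = 0 → Ȟ^0 ≅ 0
degree 1: 6−0−5 = 1 plus torsion [2] → Ȟ^1 ≅ Z ⊕ Z/2
degree 2: 0−0−0 = 0 → Ȟ^2 ≅ 0


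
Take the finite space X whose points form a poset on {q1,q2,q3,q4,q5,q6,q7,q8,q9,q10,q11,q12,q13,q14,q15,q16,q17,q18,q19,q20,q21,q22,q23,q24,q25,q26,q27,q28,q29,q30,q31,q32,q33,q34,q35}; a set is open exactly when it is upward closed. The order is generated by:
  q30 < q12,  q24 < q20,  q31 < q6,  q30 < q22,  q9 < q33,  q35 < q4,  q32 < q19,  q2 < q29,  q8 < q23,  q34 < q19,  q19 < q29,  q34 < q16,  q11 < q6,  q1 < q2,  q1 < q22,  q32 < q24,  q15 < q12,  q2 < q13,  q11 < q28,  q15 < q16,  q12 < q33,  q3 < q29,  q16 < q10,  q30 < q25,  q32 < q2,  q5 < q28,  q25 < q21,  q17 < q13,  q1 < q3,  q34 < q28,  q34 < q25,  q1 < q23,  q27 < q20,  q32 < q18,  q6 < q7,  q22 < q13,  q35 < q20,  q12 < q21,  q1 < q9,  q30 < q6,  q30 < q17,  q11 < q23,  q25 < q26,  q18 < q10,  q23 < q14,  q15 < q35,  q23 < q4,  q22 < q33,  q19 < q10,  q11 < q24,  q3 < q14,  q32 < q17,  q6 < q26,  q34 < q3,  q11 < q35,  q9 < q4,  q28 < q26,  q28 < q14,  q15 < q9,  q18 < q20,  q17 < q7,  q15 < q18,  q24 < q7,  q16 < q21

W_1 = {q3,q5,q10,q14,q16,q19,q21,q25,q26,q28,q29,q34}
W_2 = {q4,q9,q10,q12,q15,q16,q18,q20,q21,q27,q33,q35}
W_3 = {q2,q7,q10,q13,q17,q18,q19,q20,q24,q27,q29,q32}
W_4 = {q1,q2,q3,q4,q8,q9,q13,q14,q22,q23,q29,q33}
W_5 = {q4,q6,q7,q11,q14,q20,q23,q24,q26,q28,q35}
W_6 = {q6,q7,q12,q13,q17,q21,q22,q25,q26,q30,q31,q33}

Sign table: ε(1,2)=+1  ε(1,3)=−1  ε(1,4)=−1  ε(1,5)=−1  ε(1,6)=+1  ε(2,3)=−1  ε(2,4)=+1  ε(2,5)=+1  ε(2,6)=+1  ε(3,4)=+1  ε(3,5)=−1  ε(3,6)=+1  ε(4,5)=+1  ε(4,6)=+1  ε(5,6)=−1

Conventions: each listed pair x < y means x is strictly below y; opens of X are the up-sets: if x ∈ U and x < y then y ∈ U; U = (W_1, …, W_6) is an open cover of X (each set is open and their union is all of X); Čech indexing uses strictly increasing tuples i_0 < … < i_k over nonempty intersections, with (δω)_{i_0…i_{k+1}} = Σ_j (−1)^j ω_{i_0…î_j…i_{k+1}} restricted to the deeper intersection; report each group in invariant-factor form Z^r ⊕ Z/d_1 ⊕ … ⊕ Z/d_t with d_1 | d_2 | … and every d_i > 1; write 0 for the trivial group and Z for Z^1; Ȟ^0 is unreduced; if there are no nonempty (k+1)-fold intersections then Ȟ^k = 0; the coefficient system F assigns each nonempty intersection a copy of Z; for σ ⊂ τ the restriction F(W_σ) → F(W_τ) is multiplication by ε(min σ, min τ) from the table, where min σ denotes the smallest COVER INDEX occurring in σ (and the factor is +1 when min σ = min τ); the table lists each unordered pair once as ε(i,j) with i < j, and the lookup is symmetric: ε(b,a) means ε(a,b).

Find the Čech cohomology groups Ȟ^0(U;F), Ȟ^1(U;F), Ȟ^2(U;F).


cover nerve:
  W12={q10,q16,q21} W13={q10,q19,q29} W14={q3,q14,q29} W15={q14,q26,q28} W16={q21,q25,q26} W23={q10,q18,q20,q27} W24={q4,q9,q33} W25={q4,q20,q35} W26={q12,q21,q33} W34={q2,q13,q29} W35={q7,q20,q24} W36={q7,q13,q17} W45={q4,q14,q23} W46={q13,q22,q33} W56={q6,q7,q26}
  W123={q10} W126={q21} W134={q29} W145={q14} W156={q26} W235={q20} W245={q4} W246={q33} W346={q13} W356={q7}
C dims 6,15,10; δ0: rk 6, SNF 1^5·2; δ1: rk 9, SNF 1^9
Ȟ^0: (6−6)−0=0 ⇒ 0
Ȟ^1: (15−9)−6=0 plus torsion [2] ⇒ Z/2
Ȟ^2: (10−0)−9=1 ⇒ Z

Ȟ^0 = 0, Ȟ^1 = Z/2, Ȟ^2 = Z


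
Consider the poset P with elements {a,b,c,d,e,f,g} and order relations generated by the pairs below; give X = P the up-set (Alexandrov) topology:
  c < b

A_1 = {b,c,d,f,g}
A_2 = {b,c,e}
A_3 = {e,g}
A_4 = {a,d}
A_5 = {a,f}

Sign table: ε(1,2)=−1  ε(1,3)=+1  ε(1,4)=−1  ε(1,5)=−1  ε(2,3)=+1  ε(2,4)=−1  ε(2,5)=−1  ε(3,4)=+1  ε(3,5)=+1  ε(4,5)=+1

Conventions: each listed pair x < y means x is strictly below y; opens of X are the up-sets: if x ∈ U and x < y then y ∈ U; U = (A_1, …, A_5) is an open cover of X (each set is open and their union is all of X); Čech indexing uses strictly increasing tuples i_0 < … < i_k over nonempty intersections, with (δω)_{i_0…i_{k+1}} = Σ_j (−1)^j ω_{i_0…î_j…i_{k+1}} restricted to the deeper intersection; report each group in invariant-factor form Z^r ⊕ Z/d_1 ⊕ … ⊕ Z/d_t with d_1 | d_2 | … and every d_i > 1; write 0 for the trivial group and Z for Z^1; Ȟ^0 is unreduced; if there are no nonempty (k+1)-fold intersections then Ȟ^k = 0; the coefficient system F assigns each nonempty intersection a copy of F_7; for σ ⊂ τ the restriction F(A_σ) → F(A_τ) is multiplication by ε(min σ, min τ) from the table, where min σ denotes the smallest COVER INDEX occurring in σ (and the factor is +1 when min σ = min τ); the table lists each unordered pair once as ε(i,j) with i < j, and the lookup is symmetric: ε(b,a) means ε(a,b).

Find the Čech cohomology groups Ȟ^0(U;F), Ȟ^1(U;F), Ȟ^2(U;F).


Ȟ^0 ≅ 0, Ȟ^1 ≅ Z/7 and Ȟ^2 ≅ 0

nonempty overlaps:
  A12={b,c} A13={g} A14={d} A15={f} A23={e} A45={a}
C dims 5,6; δ0: rk_F7 5
degree 0: 5−5−0 = 0 → Ȟ^0 ≅ 0
degree 1: 6−0−5 = 1 → Ȟ^1 ≅ Z/7
degree 2: 0−0−0 = 0 → Ȟ^2 ≅ 0


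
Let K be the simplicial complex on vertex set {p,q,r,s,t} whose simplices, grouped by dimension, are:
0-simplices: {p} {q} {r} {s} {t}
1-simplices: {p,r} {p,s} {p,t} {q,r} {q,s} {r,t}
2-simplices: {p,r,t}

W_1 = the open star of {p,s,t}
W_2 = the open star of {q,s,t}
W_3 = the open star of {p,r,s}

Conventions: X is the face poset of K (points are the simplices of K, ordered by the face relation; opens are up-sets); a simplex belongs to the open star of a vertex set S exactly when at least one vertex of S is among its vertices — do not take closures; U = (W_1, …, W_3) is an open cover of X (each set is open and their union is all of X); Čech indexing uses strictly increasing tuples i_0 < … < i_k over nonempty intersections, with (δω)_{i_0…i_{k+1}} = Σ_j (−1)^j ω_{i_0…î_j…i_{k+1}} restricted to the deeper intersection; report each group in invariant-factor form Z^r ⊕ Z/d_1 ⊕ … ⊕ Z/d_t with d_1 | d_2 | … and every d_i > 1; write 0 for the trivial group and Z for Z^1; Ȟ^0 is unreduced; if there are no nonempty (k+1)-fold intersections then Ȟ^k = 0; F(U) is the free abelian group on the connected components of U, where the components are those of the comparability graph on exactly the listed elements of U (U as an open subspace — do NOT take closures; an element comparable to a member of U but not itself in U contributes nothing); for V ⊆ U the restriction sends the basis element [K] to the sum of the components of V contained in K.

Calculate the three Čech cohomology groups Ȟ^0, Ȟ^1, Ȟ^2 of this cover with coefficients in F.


Ȟ^0(U;F) ≅ Z, Ȟ^1(U;F) ≅ Z, Ȟ^2(U;F) ≅ 0

nerve simplices:
  W1={{p},{s},{t},{p,r},{p,s},{p,t},{q,s},{r,t},{p,r,t}} W2={{q},{s},{t},{p,s},{p,t},{q,r},{q,s},{r,t},{p,r,t}} W3={{p},{r},{s},{p,r},{p,s},{p,t},{q,r},{q,s},{r,t},{p,r,t}}
  W12={{s},{t},{p,s},{p,t},{q,s},{r,t},{p,r,t}} W13={{p},{s},{p,r},{p,s},{p,t},{q,s},{r,t},{p,r,t}} W23={{s},{p,s},{p,t},{q,r},{q,s},{r,t},{p,r,t}}
  W123={{s},{p,s},{p,t},{q,s},{r,t},{p,r,t}}
components per intersection:
  W1: {{p},{s},{t},{p,r},{p,s},{p,t},{q,s},{r,t},{p,r,t}}
  W2: {{q},{s},{p,s},{q,r},{q,s}} {{t},{p,t},{r,t},{p,r,t}}
  W3: {{p},{r},{s},{p,r},{p,s},{p,t},{q,r},{q,s},{r,t},{p,r,t}}
  W12: {{s},{p,s},{q,s}} {{t},{p,t},{r,t},{p,r,t}}
  W13: {{p},{s},{p,r},{p,s},{p,t},{q,s},{r,t},{p,r,t}}
  W23: {{s},{p,s},{q,s}} {{p,t},{r,t},{p,r,t}} {{q,r}}
  W123: {{s},{p,s},{q,s}} {{p,t},{r,t},{p,r,t}}
C dims 4,6,2; δ0: rk 3, SNF 1^3; δ1: rk 2, SNF 1^2
degree 0: 4−3−0 = 1 → Ȟ^0 ≅ Z
degree 1: 6−2−3 = 1 → Ȟ^1 ≅ Z
degree 2: 2−0−2 = 0 → Ȟ^2 ≅ 0


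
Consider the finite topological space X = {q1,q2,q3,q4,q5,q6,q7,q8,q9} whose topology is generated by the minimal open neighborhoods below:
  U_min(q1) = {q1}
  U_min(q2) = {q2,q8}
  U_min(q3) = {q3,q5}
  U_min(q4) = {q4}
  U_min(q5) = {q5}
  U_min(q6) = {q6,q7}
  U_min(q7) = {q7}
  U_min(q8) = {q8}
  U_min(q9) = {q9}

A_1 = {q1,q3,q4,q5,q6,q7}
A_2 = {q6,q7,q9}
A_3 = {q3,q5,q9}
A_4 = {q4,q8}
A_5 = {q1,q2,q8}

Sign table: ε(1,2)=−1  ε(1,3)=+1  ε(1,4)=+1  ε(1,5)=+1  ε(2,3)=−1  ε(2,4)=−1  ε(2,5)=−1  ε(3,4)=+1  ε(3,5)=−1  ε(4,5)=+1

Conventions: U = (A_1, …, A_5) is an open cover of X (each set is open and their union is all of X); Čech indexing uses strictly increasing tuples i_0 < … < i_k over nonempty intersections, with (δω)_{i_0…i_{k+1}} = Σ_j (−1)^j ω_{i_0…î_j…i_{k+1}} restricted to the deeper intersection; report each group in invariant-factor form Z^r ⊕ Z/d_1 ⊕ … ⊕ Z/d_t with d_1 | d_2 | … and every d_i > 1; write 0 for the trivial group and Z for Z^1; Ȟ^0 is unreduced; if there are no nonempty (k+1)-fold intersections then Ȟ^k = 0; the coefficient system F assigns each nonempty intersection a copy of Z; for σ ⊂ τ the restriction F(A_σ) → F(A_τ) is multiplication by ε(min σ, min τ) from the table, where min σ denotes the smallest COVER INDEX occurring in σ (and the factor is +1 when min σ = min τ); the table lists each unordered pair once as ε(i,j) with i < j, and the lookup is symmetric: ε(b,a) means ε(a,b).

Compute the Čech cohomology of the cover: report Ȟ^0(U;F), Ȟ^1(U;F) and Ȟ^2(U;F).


Ȟ^0 = Z,  Ȟ^1 = Z^2,  Ȟ^2 = 0

cover nerve:
  A12={q6,q7} A13={q3,q5} A14={q4} A15={q1} A23={q9} A45={q8}
C dims 5,6; δ0: rk 4, SNF 1^4
Ȟ^0: (5−4)−0=1 ⇒ Z
Ȟ^1: (6−0)−4=2 ⇒ Z^2
Ȟ^2: (0−0)−0=0 ⇒ 0


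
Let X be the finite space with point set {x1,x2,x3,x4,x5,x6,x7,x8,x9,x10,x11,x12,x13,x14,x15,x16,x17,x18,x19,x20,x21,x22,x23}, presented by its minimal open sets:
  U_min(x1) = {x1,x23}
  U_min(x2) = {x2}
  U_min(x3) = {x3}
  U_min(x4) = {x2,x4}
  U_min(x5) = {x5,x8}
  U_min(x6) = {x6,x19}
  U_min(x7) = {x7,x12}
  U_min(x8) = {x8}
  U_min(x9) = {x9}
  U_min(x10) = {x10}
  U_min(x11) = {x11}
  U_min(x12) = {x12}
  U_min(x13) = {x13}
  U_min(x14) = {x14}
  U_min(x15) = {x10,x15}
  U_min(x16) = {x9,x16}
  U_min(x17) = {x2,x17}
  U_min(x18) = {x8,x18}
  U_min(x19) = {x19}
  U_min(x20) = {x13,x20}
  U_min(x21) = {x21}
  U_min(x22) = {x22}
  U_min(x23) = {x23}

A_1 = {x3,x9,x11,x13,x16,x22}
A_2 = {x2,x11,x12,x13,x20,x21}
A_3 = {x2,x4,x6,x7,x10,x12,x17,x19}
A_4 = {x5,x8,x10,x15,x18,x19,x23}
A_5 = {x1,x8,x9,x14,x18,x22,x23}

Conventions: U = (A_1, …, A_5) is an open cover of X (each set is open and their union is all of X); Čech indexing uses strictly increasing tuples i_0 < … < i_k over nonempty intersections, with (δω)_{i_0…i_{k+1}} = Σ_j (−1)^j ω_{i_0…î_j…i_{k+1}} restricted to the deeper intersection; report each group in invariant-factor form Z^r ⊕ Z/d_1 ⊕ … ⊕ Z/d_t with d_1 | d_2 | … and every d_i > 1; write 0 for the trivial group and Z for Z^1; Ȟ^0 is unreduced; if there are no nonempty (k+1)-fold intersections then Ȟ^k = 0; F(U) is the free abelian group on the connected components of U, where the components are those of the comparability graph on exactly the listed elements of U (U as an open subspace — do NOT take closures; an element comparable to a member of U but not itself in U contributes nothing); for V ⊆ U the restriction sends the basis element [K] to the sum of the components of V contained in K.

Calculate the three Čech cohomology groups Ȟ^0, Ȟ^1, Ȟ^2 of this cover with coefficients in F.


nerve simplices:
  A12={x11,x13} A15={x9,x22} A23={x2,x12} A34={x10,x19} A45={x8,x18,x23}
components per intersection:
  A1: {x3} {x9,x16} {x11} {x13} {x22}
  A2: {x2} {x11} {x12} {x13,x20} {x21}
  A3: {x2,x4,x17} {x6,x19} {x7,x12} {x10}
  A4: {x5,x8,x18} {x10,x15} {x19} {x23}
  A5: {x1,x23} {x8,x18} {x9} {x14} {x22}
  A12: {x11} {x13}
  A15: {x9} {x22}
  A23: {x2} {x12}
  A34: {x10} {x19}
  A45: {x8,x18} {x23}
C dims 23,10; δ0: rk 10, SNF 1^10
degree 0: 23−10−0 = 13 → Ȟ^0 ≅ Z^13
degree 1: 10−0−10 = 0 → Ȟ^1 ≅ 0
degree 2: 0−0−0 = 0 → Ȟ^2 ≅ 0

Ȟ^0(U;F) ≅ Z^13, Ȟ^1(U;F) ≅ 0, Ȟ^2(U;F) ≅ 0


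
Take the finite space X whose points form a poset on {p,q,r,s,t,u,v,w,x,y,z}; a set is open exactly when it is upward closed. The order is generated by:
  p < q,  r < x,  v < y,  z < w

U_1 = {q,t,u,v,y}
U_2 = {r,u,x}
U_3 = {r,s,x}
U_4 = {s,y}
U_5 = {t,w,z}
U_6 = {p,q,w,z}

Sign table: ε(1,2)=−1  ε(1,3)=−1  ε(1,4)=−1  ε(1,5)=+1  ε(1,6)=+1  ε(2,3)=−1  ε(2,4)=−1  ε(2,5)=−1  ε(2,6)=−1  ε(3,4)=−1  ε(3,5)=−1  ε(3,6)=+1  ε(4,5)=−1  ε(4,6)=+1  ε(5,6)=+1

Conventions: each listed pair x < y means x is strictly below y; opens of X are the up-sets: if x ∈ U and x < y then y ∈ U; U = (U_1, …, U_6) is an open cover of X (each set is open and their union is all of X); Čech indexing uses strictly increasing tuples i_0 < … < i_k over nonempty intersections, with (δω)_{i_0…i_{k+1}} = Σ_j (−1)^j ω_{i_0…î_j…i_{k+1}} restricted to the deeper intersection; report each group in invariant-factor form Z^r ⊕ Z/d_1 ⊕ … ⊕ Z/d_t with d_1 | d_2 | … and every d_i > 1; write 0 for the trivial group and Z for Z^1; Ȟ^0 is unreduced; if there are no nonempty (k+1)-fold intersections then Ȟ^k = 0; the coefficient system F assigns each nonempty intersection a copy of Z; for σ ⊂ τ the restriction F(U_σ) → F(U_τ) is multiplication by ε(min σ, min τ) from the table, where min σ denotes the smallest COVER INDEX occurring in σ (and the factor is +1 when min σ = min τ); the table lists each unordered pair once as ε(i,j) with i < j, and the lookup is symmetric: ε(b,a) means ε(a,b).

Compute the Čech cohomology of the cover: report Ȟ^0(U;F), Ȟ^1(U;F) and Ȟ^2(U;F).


Ȟ^0(U;F) ≅ Z, Ȟ^1(U;F) ≅ Z^2, Ȟ^2(U;F) ≅ 0

nonempty overlaps:
  U12={u} U14={y} U15={t} U16={q} U23={r,x} U34={s} U56={w,z}
C dims 6,7; δ0: rk 5, SNF 1^5
degree 0: 6−5−0 = 1 → Ȟ^0 ≅ Z
degree 1: 7−0−5 = 2 → Ȟ^1 ≅ Z^2
degree 2: 0−0−0 = 0 → Ȟ^2 ≅ 0


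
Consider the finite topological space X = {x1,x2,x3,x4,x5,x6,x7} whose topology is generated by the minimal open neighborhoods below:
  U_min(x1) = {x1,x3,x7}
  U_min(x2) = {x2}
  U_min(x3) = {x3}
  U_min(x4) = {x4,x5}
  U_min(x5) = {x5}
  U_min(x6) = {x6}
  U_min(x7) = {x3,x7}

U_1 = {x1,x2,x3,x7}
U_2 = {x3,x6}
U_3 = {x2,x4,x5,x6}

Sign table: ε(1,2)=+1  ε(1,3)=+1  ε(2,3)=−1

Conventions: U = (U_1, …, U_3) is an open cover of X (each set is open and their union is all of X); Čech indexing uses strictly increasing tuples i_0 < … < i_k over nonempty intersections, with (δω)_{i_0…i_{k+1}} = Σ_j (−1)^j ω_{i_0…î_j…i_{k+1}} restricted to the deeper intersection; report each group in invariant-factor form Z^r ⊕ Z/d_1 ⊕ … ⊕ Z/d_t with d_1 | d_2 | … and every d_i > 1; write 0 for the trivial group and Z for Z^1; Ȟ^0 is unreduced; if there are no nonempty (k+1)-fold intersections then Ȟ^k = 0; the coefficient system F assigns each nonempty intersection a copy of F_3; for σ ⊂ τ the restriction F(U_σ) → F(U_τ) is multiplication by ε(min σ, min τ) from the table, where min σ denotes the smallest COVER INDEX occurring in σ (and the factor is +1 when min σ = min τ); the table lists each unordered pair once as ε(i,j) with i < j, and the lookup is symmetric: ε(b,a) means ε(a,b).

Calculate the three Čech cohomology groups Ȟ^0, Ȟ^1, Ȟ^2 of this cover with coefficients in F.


Ȟ^0(U;F) ≅ 0; Ȟ^1(U;F) ≅ 0; Ȟ^2(U;F) ≅ 0

nonempty overlaps:
  U12={x3} U13={x2} U23={x6}
C dims 3,3; δ0: rk_F3 3
degree 0: 3−3−0 = 0 → Ȟ^0 ≅ 0
degree 1: 3−0−3 = 0 → Ȟ^1 ≅ 0
degree 2: 0−0−0 = 0 → Ȟ^2 ≅ 0


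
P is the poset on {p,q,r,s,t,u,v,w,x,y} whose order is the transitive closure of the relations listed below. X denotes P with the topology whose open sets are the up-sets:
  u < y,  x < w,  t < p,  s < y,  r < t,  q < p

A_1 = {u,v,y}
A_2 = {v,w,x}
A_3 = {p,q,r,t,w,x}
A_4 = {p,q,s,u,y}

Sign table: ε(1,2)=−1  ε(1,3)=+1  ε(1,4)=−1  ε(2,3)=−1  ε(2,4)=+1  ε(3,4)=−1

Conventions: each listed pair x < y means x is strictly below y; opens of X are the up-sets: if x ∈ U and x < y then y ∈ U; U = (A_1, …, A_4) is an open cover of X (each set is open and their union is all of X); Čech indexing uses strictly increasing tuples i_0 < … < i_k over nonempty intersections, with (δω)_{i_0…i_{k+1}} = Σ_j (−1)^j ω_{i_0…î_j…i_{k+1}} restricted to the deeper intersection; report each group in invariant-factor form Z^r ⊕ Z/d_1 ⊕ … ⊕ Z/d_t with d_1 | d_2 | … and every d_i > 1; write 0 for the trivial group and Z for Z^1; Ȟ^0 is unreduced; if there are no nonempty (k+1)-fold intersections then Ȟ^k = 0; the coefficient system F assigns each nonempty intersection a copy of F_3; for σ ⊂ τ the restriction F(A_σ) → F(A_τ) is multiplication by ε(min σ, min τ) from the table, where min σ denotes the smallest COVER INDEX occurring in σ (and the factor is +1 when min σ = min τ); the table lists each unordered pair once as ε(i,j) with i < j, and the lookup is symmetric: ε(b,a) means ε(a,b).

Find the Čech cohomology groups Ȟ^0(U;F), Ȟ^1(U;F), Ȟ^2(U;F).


nerve of the cover:
  A12={v} A14={u,y} A23={w,x} A34={p,q}
C dims 4,4; δ0: rk_F3 3
Ȟ^0 = (4 − 3) − 0 = 1, so Ȟ^0 ≅ Z/3
Ȟ^1 = (4 − 0) − 3 = 1, so Ȟ^1 ≅ Z/3
Ȟ^2 = (0 − 0) − 0 = 0, so Ȟ^2 ≅ 0

Ȟ^0 ≅ Z/3, Ȟ^1 ≅ Z/3 and Ȟ^2 ≅ 0


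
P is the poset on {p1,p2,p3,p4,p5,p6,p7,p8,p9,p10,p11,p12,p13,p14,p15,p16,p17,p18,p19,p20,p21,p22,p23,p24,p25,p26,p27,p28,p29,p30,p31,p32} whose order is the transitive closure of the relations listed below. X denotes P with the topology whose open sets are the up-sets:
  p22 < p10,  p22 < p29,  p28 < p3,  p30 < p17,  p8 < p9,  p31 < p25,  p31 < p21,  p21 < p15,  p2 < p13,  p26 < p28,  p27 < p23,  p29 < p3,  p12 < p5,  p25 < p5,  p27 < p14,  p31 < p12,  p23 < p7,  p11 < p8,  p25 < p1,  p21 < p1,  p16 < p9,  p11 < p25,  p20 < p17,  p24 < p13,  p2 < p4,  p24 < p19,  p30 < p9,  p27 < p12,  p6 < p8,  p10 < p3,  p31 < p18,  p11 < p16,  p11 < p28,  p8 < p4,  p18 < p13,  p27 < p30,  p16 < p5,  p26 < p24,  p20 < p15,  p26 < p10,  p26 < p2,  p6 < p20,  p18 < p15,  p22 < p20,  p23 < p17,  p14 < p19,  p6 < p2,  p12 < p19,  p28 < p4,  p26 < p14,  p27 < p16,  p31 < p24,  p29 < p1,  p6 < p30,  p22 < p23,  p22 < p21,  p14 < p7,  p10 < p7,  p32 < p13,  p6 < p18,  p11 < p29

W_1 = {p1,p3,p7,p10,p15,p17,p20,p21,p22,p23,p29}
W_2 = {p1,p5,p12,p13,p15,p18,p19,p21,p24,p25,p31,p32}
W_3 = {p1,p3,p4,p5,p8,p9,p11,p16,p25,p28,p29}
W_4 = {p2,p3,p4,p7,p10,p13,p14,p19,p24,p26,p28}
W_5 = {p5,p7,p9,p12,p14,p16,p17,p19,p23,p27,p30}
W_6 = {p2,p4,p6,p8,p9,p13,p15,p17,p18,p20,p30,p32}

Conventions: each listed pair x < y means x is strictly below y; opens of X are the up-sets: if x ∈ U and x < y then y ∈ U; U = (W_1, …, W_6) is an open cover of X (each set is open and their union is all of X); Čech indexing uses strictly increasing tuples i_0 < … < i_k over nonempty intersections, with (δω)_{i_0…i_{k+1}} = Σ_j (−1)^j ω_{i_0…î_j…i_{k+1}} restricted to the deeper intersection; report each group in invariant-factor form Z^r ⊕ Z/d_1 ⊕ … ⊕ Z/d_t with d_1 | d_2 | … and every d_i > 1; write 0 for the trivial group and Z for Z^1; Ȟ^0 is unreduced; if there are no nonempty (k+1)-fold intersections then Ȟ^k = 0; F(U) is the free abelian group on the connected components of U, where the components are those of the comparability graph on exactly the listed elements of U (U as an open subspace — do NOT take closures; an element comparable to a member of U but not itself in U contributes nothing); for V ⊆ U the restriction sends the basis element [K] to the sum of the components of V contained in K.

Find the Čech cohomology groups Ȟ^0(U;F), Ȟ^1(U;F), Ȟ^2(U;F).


Ȟ^0(U;F) ≅ Z,  Ȟ^1(U;F) ≅ 0,  Ȟ^2(U;F) ≅ Z/2

nonempty intersections:
  W12={p1,p15,p21} W13={p1,p3,p29} W14={p3,p7,p10} W15={p7,p17,p23} W16={p15,p17,p20} W23={p1,p5,p25} W24={p13,p19,p24} W25={p5,p12,p19} W26={p13,p15,p18,p32} W34={p3,p4,p28} W35={p5,p9,p16} W36={p4,p8,p9} W45={p7,p14,p19} W46={p2,p4,p13} W56={p9,p17,p30}
  W123={p1} W126={p15} W134={p3} W145={p7} W156={p17} W235={p5} W245={p19} W246={p13} W346={p4} W356={p9}
components per intersection:
  W1: {p1,p3,p7,p10,p15,p17,p20,p21,p22,p23,p29}
  W2: {p1,p5,p12,p13,p15,p18,p19,p21,p24,p25,p31,p32}
  W3: {p1,p3,p4,p5,p8,p9,p11,p16,p25,p28,p29}
  W4: {p2,p3,p4,p7,p10,p13,p14,p19,p24,p26,p28}
  W5: {p5,p7,p9,p12,p14,p16,p17,p19,p23,p27,p30}
  W6: {p2,p4,p6,p8,p9,p13,p15,p17,p18,p20,p30,p32}
  W12: {p1,p15,p21}
  W13: {p1,p3,p29}
  W14: {p3,p7,p10}
  W15: {p7,p17,p23}
  W16: {p15,p17,p20}
  W23: {p1,p5,p25}
  W24: {p13,p19,p24}
  W25: {p5,p12,p19}
  W26: {p13,p15,p18,p32}
  W34: {p3,p4,p28}
  W35: {p5,p9,p16}
  W36: {p4,p8,p9}
  W45: {p7,p14,p19}
  W46: {p2,p4,p13}
  W56: {p9,p17,p30}
  W123: {p1}
  W126: {p15}
  W134: {p3}
  W145: {p7}
  W156: {p17}
  W235: {p5}
  W245: {p19}
  W246: {p13}
  W346: {p4}
  W356: {p9}
C dims 6,15,10; δ0: rk 5, SNF 1^5; δ1: rk 10, SNF 1^9·2
Ȟ^0: (6−5)−0=1 ⇒ Z
Ȟ^1: (15−10)−5=0 ⇒ 0
Ȟ^2: (10−0)−10=0 plus torsion [2] ⇒ Z/2


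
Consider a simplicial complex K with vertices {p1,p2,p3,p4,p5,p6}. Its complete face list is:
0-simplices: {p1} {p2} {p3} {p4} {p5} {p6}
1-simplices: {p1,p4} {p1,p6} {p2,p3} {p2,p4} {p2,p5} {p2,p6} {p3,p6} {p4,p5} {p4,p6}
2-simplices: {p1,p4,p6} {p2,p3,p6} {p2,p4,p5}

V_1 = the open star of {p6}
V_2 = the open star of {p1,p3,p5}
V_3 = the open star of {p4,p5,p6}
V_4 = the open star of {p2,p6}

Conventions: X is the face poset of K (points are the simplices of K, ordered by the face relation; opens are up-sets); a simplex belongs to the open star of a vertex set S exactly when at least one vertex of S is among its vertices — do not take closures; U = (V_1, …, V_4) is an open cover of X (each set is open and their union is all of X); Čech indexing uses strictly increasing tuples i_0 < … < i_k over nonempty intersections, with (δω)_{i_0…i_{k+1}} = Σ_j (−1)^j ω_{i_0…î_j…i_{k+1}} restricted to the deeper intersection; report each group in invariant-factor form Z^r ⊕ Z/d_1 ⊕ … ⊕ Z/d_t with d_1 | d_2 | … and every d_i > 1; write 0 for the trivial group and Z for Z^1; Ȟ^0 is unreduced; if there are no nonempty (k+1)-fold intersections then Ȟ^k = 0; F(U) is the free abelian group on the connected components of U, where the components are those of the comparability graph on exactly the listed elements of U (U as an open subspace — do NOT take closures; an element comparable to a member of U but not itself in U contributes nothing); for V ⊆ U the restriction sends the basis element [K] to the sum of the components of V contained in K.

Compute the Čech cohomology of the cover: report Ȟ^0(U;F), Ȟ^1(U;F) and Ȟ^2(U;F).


Ȟ^0(U;F) ≅ Z,  Ȟ^1(U;F) ≅ Z,  Ȟ^2(U;F) ≅ 0

intersection data:
  V1={{p6},{p1,p6},{p2,p6},{p3,p6},{p4,p6},{p1,p4,p6},{p2,p3,p6}} V2={{p1},{p3},{p5},{p1,p4},{p1,p6},{p2,p3},{p2,p5},{p3,p6},{p4,p5},{p1,p4,p6},{p2,p3,p6},{p2,p4,p5}} V3={{p4},{p5},{p6},{p1,p4},{p1,p6},{p2,p4},{p2,p5},{p2,p6},{p3,p6},{p4,p5},{p4,p6},{p1,p4,p6},{p2,p3,p6},{p2,p4,p5}} V4={{p2},{p6},{p1,p6},{p2,p3},{p2,p4},{p2,p5},{p2,p6},{p3,p6},{p4,p6},{p1,p4,p6},{p2,p3,p6},{p2,p4,p5}}
  V12={{p1,p6},{p3,p6},{p1,p4,p6},{p2,p3,p6}} V13={{p6},{p1,p6},{p2,p6},{p3,p6},{p4,p6},{p1,p4,p6},{p2,p3,p6}} V14={{p6},{p1,p6},{p2,p6},{p3,p6},{p4,p6},{p1,p4,p6},{p2,p3,p6}} V23={{p5},{p1,p4},{p1,p6},{p2,p5},{p3,p6},{p4,p5},{p1,p4,p6},{p2,p3,p6},{p2,p4,p5}} V24={{p1,p6},{p2,p3},{p2,p5},{p3,p6},{p1,p4,p6},{p2,p3,p6},{p2,p4,p5}} V34={{p6},{p1,p6},{p2,p4},{p2,p5},{p2,p6},{p3,p6},{p4,p6},{p1,p4,p6},{p2,p3,p6},{p2,p4,p5}}
  V123={{p1,p6},{p3,p6},{p1,p4,p6},{p2,p3,p6}} V124={{p1,p6},{p3,p6},{p1,p4,p6},{p2,p3,p6}} V134={{p6},{p1,p6},{p2,p6},{p3,p6},{p4,p6},{p1,p4,p6},{p2,p3,p6}} V234={{p1,p6},{p2,p5},{p3,p6},{p1,p4,p6},{p2,p3,p6},{p2,p4,p5}}
  V1234={{p1,p6},{p3,p6},{p1,p4,p6},{p2,p3,p6}}
components per intersection:
  V1: {{p6},{p1,p6},{p2,p6},{p3,p6},{p4,p6},{p1,p4,p6},{p2,p3,p6}}
  V2: {{p1},{p1,p4},{p1,p6},{p1,p4,p6}} {{p3},{p2,p3},{p3,p6},{p2,p3,p6}} {{p5},{p2,p5},{p4,p5},{p2,p4,p5}}
  V3: {{p4},{p5},{p6},{p1,p4},{p1,p6},{p2,p4},{p2,p5},{p2,p6},{p3,p6},{p4,p5},{p4,p6},{p1,p4,p6},{p2,p3,p6},{p2,p4,p5}}
  V4: {{p2},{p6},{p1,p6},{p2,p3},{p2,p4},{p2,p5},{p2,p6},{p3,p6},{p4,p6},{p1,p4,p6},{p2,p3,p6},{p2,p4,p5}}
  V12: {{p1,p6},{p1,p4,p6}} {{p3,p6},{p2,p3,p6}}
  V13: {{p6},{p1,p6},{p2,p6},{p3,p6},{p4,p6},{p1,p4,p6},{p2,p3,p6}}
  V14: {{p6},{p1,p6},{p2,p6},{p3,p6},{p4,p6},{p1,p4,p6},{p2,p3,p6}}
  V23: {{p5},{p2,p5},{p4,p5},{p2,p4,p5}} {{p1,p4},{p1,p6},{p1,p4,p6}} {{p3,p6},{p2,p3,p6}}
  V24: {{p1,p6},{p1,p4,p6}} {{p2,p3},{p3,p6},{p2,p3,p6}} {{p2,p5},{p2,p4,p5}}
  V34: {{p6},{p1,p6},{p2,p6},{p3,p6},{p4,p6},{p1,p4,p6},{p2,p3,p6}} {{p2,p4},{p2,p5},{p2,p4,p5}}
  V123: {{p1,p6},{p1,p4,p6}} {{p3,p6},{p2,p3,p6}}
  V124: {{p1,p6},{p1,p4,p6}} {{p3,p6},{p2,p3,p6}}
  V134: {{p6},{p1,p6},{p2,p6},{p3,p6},{p4,p6},{p1,p4,p6},{p2,p3,p6}}
  V234: {{p1,p6},{p1,p4,p6}} {{p2,p5},{p2,p4,p5}} {{p3,p6},{p2,p3,p6}}
  V1234: {{p1,p6},{p1,p4,p6}} {{p3,p6},{p2,p3,p6}}
C dims 6,12,8,2; δ0: rk 5, SNF 1^5; δ1: rk 6, SNF 1^6; δ2: rk 2, SNF 1^2
Ȟ^0 = (6 − 5) − 0 = 1, so Ȟ^0 ≅ Z
Ȟ^1 = (12 − 6) − 5 = 1, so Ȟ^1 ≅ Z
Ȟ^2 = (8 − 2) − 6 = 0, so Ȟ^2 ≅ 0


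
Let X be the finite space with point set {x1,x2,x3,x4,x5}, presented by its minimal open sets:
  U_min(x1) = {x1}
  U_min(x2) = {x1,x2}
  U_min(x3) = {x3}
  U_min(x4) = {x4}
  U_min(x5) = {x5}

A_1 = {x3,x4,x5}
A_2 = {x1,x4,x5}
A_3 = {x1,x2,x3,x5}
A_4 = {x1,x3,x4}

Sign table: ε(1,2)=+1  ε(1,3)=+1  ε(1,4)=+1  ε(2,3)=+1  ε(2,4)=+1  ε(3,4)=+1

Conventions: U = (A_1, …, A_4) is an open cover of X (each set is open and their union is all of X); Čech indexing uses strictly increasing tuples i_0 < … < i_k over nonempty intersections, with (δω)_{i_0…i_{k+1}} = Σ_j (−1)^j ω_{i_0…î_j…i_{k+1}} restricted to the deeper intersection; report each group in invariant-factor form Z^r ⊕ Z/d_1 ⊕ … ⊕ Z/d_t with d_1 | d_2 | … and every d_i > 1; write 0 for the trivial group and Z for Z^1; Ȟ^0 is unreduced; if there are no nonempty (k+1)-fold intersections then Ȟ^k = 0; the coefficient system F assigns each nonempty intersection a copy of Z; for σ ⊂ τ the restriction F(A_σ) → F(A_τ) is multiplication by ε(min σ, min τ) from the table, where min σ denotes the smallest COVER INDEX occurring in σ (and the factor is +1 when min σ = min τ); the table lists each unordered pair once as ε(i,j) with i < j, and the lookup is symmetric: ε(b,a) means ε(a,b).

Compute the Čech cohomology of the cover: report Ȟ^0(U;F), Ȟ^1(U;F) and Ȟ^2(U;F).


nonempty overlaps:
  A12={x4,x5} A13={x3,x5} A14={x3,x4} A23={x1,x5} A24={x1,x4} A34={x1,x3}
  A123={x5} A124={x4} A134={x3} A234={x1}
C dims 4,6,4; δ0: rk 3, SNF 1^3; δ1: rk 3, SNF 1^3
degree 0: 4−3−0 = 1 → Ȟ^0 ≅ Z
degree 1: 6−3−3 = 0 → Ȟ^1 ≅ 0
degree 2: 4−0−3 = 1 → Ȟ^2 ≅ Z

Ȟ^0(U;F) ≅ Z, Ȟ^1(U;F) ≅ 0 and Ȟ^2(U;F) ≅ Z


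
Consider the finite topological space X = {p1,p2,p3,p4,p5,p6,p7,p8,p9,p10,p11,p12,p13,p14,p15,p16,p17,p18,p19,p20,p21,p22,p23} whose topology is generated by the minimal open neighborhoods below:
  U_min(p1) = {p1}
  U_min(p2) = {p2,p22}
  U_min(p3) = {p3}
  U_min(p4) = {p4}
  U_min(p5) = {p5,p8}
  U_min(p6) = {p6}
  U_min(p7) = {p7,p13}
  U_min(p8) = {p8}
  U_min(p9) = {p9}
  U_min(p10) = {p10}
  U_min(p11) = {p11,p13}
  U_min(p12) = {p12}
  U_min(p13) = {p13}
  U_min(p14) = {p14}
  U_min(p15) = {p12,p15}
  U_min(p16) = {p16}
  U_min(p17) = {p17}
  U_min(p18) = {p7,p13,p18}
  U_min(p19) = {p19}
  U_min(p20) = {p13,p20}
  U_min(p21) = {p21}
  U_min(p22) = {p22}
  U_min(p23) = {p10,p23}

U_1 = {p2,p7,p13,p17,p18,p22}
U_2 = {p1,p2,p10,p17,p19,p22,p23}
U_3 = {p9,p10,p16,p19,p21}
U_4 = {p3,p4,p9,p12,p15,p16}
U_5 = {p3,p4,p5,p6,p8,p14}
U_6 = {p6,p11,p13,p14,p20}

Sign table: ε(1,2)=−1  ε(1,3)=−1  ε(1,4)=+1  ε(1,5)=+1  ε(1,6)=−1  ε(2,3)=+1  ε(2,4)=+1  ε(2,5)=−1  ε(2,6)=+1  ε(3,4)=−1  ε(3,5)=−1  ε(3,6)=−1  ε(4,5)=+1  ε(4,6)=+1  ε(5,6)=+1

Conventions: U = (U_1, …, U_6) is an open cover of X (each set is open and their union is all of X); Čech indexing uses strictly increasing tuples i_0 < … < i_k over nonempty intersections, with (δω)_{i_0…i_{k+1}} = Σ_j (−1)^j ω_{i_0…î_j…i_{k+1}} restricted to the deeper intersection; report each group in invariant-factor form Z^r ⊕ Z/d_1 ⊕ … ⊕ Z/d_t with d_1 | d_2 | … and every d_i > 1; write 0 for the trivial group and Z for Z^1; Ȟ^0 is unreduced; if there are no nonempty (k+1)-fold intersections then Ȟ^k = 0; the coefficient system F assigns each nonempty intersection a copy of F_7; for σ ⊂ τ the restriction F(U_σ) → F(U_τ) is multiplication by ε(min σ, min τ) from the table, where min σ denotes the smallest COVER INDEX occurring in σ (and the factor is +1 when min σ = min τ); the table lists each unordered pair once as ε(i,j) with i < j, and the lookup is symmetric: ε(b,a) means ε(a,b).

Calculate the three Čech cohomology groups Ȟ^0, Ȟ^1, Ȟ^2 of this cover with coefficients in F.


cover nerve:
  U12={p2,p17,p22} U16={p13} U23={p10,p19} U34={p9,p16} U45={p3,p4} U56={p6,p14}
C dims 6,6; δ0: rk_F7 6
Ȟ^0: (6−6)−0=0 ⇒ 0
Ȟ^1: (6−0)−6=0 ⇒ 0
Ȟ^2: (0−0)−0=0 ⇒ 0

Ȟ^0 = 0, Ȟ^1 = 0, Ȟ^2 = 0


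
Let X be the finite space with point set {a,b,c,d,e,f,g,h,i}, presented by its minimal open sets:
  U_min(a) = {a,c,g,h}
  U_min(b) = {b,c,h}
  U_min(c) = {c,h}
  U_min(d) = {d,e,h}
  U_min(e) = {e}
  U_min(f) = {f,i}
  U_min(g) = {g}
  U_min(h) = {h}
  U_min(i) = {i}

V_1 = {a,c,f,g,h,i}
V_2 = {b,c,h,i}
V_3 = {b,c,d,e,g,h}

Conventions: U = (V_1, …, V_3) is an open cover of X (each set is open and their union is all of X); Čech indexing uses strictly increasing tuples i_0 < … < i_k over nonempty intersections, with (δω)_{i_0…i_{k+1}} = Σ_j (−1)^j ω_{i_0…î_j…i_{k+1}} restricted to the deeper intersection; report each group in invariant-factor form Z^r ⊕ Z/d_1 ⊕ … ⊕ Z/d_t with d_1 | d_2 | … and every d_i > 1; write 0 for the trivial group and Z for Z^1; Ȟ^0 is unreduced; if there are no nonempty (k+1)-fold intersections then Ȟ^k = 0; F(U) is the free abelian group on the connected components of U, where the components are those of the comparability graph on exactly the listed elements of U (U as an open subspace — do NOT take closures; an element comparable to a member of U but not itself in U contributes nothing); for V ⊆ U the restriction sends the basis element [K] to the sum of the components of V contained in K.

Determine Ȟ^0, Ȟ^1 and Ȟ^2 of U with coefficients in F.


Ȟ^0 ≅ Z^2, Ȟ^1 ≅ 0 and Ȟ^2 ≅ 0

nerve of the cover:
  V12={c,h,i} V13={c,g,h} V23={b,c,h}
  V123={c,h}
components per intersection:
  V1: {a,c,g,h} {f,i}
  V2: {b,c,h} {i}
  V3: {b,c,d,e,h} {g}
  V12: {c,h} {i}
  V13: {c,h} {g}
  V23: {b,c,h}
  V123: {c,h}
C dims 6,5,1; δ0: rk 4, SNF 1^4; δ1: rk 1, SNF 1^1
Ȟ^0 = (6 − 4) − 0 = 2, so Ȟ^0 ≅ Z^2
Ȟ^1 = (5 − 1) − 4 = 0, so Ȟ^1 ≅ 0
Ȟ^2 = (1 − 0) − 1 = 0, so Ȟ^2 ≅ 0


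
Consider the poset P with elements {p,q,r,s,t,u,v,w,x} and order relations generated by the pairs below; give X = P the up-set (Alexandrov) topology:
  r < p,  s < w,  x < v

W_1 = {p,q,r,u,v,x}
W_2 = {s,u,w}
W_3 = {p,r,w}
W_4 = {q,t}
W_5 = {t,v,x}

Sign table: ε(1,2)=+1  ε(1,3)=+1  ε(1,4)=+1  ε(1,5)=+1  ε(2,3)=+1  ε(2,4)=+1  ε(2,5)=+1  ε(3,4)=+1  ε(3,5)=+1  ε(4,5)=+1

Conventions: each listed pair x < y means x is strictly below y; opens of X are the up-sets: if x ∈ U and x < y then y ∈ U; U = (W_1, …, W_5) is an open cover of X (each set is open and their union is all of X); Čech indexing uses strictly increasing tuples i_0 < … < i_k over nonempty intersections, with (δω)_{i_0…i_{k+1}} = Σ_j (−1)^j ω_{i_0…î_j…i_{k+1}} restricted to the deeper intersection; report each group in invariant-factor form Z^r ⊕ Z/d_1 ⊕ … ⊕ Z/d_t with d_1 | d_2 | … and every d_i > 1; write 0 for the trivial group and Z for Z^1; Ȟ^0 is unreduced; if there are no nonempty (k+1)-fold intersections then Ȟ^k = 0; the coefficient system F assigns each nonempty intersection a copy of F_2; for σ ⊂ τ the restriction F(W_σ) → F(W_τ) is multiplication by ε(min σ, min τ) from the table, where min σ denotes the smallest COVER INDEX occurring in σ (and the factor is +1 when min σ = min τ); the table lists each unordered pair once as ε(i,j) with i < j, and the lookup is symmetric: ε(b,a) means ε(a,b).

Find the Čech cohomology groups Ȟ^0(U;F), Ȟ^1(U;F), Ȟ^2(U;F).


intersection data:
  W12={u} W13={p,r} W14={q} W15={v,x} W23={w} W45={t}
C dims 5,6; δ0: rk_F2 4
Ȟ^0 = (5 − 4) − 0 = 1, so Ȟ^0 ≅ Z/2
Ȟ^1 = (6 − 0) − 4 = 2, so Ȟ^1 ≅ Z/2 ⊕ Z/2
Ȟ^2 = (0 − 0) − 0 = 0, so Ȟ^2 ≅ 0

Ȟ^0 = Z/2,  Ȟ^1 = Z/2 ⊕ Z/2,  Ȟ^2 = 0
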